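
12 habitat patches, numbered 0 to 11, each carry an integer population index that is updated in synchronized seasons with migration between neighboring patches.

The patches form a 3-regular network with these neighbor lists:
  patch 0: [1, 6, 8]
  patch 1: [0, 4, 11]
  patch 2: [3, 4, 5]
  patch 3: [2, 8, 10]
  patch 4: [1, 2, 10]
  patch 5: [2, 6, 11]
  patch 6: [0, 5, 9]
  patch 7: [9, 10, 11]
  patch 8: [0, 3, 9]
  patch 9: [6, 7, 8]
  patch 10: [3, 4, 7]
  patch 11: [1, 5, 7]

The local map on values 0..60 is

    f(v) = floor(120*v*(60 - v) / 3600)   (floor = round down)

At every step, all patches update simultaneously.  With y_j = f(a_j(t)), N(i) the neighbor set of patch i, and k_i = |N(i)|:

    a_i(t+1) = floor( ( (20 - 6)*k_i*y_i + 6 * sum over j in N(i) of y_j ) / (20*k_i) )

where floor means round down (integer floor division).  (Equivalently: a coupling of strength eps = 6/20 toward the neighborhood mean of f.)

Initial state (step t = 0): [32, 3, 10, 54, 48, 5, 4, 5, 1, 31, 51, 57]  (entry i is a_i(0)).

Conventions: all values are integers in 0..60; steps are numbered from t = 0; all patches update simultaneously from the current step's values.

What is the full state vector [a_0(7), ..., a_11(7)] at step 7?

Answer: [29, 29, 29, 29, 29, 29, 29, 29, 29, 29, 29, 29]

Derivation:
t=0: [32, 3, 10, 54, 48, 5, 4, 5, 1, 31, 51, 57]
t=1: [21, 8, 15, 10, 16, 9, 11, 11, 7, 22, 14, 5]
t=2: [23, 15, 20, 16, 21, 15, 18, 17, 15, 23, 20, 10]
t=3: [26, 22, 25, 23, 26, 22, 25, 23, 23, 26, 25, 18]
t=4: [28, 27, 28, 28, 28, 27, 28, 27, 28, 28, 28, 25]
t=5: [29, 29, 29, 29, 29, 29, 29, 29, 29, 29, 29, 29]
t=6: [29, 29, 29, 29, 29, 29, 29, 29, 29, 29, 29, 29]
t=7: [29, 29, 29, 29, 29, 29, 29, 29, 29, 29, 29, 29]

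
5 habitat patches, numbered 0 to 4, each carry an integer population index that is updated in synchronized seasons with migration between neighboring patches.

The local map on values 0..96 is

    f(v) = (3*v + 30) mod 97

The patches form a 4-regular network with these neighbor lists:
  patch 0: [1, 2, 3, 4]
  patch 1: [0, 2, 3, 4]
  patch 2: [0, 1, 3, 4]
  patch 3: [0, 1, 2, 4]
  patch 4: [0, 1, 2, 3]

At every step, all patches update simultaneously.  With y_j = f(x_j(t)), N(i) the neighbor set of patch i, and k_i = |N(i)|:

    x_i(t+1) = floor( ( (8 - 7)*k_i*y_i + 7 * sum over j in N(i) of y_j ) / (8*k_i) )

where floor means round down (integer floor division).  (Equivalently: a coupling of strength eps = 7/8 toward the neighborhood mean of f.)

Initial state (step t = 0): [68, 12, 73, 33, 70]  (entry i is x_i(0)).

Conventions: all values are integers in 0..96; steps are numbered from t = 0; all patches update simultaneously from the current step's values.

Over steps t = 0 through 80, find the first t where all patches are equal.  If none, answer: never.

Simulating step by step:
t=0: [68, 12, 73, 33, 70]  (not all equal)
t=1: [48, 46, 47, 49, 47]  (not all equal)
t=2: [75, 75, 75, 74, 75]  (not all equal)
t=3: [60, 60, 60, 60, 60]  (all equal)

Answer: 3
Key observation: Synchronization is absorbing here: once all patches are equal they stay equal, and step 3 is the first all-equal step.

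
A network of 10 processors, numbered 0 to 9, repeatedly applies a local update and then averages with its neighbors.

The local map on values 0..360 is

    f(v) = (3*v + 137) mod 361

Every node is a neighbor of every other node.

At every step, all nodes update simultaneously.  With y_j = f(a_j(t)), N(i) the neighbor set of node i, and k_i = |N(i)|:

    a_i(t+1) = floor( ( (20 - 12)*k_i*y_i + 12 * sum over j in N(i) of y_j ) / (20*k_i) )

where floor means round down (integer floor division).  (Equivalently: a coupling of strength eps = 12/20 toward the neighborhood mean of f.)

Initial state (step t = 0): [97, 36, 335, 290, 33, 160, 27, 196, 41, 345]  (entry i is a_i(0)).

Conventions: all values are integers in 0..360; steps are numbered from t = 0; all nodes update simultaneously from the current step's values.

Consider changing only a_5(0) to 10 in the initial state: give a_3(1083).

Simulating step by step:
t=0: [97, 36, 335, 290, 33, 10, 27, 196, 41, 345]
t=1: [130, 190, 128, 203, 187, 164, 181, 109, 195, 138]
t=2: [182, 242, 180, 135, 239, 216, 233, 161, 127, 190]
t=3: [242, 182, 240, 195, 179, 156, 173, 221, 187, 250]
t=4: [182, 242, 180, 135, 239, 216, 233, 161, 247, 190]
t=5: [242, 182, 240, 195, 179, 156, 173, 221, 187, 250]

Answer: a_3(1083) = 195
Key observation: The state at step 3, [242, 182, 240, 195, 179, 156, 173, 221, 187, 250], reappears at step 5: the system is in a cycle of period 2 from step 3 on.  Therefore the state at step 1083 equals the state at step 3 + ((1083 - 3) mod 2) = 3, which is [242, 182, 240, 195, 179, 156, 173, 221, 187, 250].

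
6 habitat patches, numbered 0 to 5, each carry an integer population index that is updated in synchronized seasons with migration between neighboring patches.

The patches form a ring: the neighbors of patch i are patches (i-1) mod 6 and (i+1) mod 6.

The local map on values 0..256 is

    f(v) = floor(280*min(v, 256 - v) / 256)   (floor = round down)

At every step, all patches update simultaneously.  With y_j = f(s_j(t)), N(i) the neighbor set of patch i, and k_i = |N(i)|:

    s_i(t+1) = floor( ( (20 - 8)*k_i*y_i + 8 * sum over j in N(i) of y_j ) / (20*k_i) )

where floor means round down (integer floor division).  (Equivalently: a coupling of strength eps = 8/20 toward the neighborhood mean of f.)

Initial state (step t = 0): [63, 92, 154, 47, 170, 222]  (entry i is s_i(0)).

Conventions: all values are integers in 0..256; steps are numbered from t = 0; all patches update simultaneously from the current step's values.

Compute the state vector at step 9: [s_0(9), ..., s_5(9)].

Answer: [135, 132, 132, 133, 136, 137]

Derivation:
t=0: [63, 92, 154, 47, 170, 222]
t=1: [68, 95, 96, 71, 74, 54]
t=2: [76, 97, 99, 83, 75, 66]
t=3: [85, 101, 104, 92, 81, 76]
t=4: [93, 107, 109, 100, 89, 85]
t=5: [102, 114, 116, 108, 98, 94]
t=6: [111, 121, 124, 117, 108, 104]
t=7: [121, 130, 132, 126, 118, 115]
t=8: [131, 135, 135, 135, 129, 127]
t=9: [135, 132, 132, 133, 136, 137]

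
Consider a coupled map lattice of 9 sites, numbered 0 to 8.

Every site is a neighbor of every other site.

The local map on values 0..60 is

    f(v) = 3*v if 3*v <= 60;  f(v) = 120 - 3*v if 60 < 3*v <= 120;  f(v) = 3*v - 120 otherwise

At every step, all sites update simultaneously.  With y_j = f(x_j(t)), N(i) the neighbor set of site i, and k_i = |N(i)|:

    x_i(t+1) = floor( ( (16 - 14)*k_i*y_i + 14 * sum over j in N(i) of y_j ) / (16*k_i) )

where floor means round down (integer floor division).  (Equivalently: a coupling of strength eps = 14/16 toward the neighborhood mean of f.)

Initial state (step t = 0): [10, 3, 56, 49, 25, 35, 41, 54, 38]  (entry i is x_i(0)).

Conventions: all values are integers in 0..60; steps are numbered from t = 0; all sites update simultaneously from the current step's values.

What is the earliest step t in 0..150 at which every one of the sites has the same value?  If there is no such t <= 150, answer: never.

Simulating step by step:
t=0: [10, 3, 56, 49, 25, 35, 41, 54, 38]  (not all equal)
t=1: [25, 24, 25, 25, 25, 24, 24, 25, 24]  (not all equal)
t=2: [46, 46, 46, 46, 46, 46, 46, 46, 46]  (all equal)

Answer: 2
Key observation: Synchronization is absorbing here: once all sites are equal they stay equal, and step 2 is the first all-equal step.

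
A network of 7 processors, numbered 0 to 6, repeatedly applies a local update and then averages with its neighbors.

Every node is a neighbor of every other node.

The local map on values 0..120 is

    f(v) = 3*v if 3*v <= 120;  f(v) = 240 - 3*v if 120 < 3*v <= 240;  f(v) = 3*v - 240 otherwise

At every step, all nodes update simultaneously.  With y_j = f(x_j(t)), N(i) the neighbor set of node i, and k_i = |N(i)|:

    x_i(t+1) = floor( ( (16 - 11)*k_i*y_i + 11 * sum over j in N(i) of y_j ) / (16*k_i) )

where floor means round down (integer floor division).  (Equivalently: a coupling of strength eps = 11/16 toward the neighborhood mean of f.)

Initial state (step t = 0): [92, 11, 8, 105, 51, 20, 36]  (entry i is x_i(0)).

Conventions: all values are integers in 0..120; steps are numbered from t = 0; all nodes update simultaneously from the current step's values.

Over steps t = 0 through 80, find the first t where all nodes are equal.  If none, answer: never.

Answer: 7
Key observation: Synchronization is absorbing here: once all nodes are equal they stay equal, and step 7 is the first all-equal step.

Derivation:
t=0: [92, 11, 8, 105, 51, 20, 36]  (not all equal)
t=1: [55, 55, 53, 63, 65, 60, 69]  (not all equal)
t=2: [62, 62, 64, 58, 57, 60, 54]  (not all equal)
t=3: [59, 59, 58, 62, 62, 61, 64]  (not all equal)
t=4: [58, 58, 59, 57, 57, 57, 55]  (not all equal)
t=5: [67, 67, 67, 68, 68, 68, 69]  (not all equal)
t=6: [37, 37, 37, 36, 36, 36, 36]  (not all equal)
t=7: [109, 109, 109, 109, 109, 109, 109]  (all equal)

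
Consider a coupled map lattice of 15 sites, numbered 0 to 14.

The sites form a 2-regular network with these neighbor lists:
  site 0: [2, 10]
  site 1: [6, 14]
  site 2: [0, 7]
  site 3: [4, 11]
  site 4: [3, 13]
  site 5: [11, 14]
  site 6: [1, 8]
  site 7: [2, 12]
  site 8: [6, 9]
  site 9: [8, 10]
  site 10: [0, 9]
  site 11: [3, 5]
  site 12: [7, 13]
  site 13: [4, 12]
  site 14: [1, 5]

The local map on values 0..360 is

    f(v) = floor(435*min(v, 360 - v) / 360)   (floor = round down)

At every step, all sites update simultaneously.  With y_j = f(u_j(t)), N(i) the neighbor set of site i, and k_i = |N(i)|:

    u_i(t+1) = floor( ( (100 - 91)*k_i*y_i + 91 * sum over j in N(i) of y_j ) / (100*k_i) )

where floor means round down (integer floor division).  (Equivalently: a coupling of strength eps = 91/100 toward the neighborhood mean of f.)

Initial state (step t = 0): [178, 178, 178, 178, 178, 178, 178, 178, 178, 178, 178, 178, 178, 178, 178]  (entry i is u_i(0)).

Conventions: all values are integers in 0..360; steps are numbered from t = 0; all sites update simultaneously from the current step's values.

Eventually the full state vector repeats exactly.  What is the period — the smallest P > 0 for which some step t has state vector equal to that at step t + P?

Answer: 10
Key observation: The state at step 0, [178, 178, 178, 178, 178, 178, 178, 178, 178, 178, 178, 178, 178, 178, 178], reappears at step 10 — and no state repeats earlier — so the cycle the system enters has period 10.

Derivation:
t=0: [178, 178, 178, 178, 178, 178, 178, 178, 178, 178, 178, 178, 178, 178, 178]
t=1: [215, 215, 215, 215, 215, 215, 215, 215, 215, 215, 215, 215, 215, 215, 215]
t=2: [175, 175, 175, 175, 175, 175, 175, 175, 175, 175, 175, 175, 175, 175, 175]
t=3: [211, 211, 211, 211, 211, 211, 211, 211, 211, 211, 211, 211, 211, 211, 211]
t=4: [180, 180, 180, 180, 180, 180, 180, 180, 180, 180, 180, 180, 180, 180, 180]
t=5: [217, 217, 217, 217, 217, 217, 217, 217, 217, 217, 217, 217, 217, 217, 217]
t=6: [172, 172, 172, 172, 172, 172, 172, 172, 172, 172, 172, 172, 172, 172, 172]
t=7: [207, 207, 207, 207, 207, 207, 207, 207, 207, 207, 207, 207, 207, 207, 207]
t=8: [184, 184, 184, 184, 184, 184, 184, 184, 184, 184, 184, 184, 184, 184, 184]
t=9: [212, 212, 212, 212, 212, 212, 212, 212, 212, 212, 212, 212, 212, 212, 212]
t=10: [178, 178, 178, 178, 178, 178, 178, 178, 178, 178, 178, 178, 178, 178, 178]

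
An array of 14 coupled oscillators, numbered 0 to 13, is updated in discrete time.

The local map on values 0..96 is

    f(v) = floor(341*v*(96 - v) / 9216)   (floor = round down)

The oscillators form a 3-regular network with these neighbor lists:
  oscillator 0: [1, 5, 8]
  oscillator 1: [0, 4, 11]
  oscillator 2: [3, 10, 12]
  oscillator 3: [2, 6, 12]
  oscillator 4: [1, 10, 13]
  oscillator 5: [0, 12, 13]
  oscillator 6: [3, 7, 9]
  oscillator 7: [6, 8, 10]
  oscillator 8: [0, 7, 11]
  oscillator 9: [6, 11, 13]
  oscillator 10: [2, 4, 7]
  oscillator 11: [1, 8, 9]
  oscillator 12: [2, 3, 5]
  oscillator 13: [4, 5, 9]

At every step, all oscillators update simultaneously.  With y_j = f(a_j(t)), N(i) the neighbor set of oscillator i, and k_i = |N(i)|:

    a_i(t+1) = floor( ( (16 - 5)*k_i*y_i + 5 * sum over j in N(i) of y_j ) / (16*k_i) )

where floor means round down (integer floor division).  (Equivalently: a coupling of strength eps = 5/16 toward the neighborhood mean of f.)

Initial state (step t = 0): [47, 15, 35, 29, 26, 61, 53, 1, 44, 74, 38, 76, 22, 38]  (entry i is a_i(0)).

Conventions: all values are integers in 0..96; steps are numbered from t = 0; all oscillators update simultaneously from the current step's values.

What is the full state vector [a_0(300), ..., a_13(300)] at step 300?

Simulating step by step:
t=0: [47, 15, 35, 29, 26, 61, 53, 1, 44, 74, 38, 76, 22, 38]
t=1: [79, 51, 75, 71, 67, 77, 71, 28, 72, 64, 71, 58, 64, 77]
t=2: [54, 78, 61, 65, 69, 55, 66, 68, 64, 72, 65, 78, 70, 57]
t=3: [78, 56, 76, 73, 68, 81, 71, 71, 72, 64, 73, 54, 70, 78]
t=4: [54, 77, 58, 62, 68, 47, 65, 64, 64, 72, 62, 79, 62, 54]
t=5: [79, 58, 79, 77, 70, 83, 73, 75, 73, 64, 76, 53, 78, 79]
t=6: [52, 76, 50, 54, 65, 42, 62, 58, 62, 71, 56, 80, 49, 52]
t=7: [80, 59, 84, 82, 74, 83, 76, 80, 75, 66, 81, 52, 84, 80]
t=8: [50, 74, 38, 42, 59, 40, 55, 48, 58, 69, 45, 79, 37, 50]
t=9: [81, 63, 81, 82, 78, 82, 81, 84, 78, 69, 83, 55, 80, 82]
t=10: [47, 70, 43, 42, 51, 42, 45, 39, 52, 64, 40, 77, 45, 45]
t=11: [82, 69, 83, 83, 82, 83, 82, 82, 80, 74, 82, 60, 83, 82]
t=12: [44, 63, 39, 39, 44, 39, 43, 42, 49, 58, 41, 72, 39, 43]
t=13: [83, 76, 82, 82, 83, 82, 83, 83, 82, 79, 83, 68, 82, 83]
t=14: [41, 53, 41, 41, 40, 41, 40, 39, 44, 49, 39, 63, 42, 40]
t=15: [83, 82, 82, 82, 82, 82, 82, 82, 82, 83, 82, 78, 83, 82]
t=16: [39, 42, 41, 41, 42, 41, 41, 42, 42, 40, 42, 47, 39, 41]
t=17: [82, 83, 82, 82, 83, 82, 82, 83, 83, 82, 83, 84, 82, 82]
t=18: [41, 39, 41, 42, 39, 42, 41, 39, 39, 41, 39, 37, 42, 41]
t=19: [82, 81, 82, 83, 82, 83, 82, 82, 81, 82, 82, 80, 83, 82]
t=20: [42, 43, 41, 39, 42, 39, 41, 42, 43, 42, 42, 45, 39, 41]
t=21: [83, 83, 82, 82, 83, 82, 82, 83, 83, 83, 83, 83, 82, 82]
t=22: [39, 39, 41, 42, 39, 41, 41, 39, 39, 39, 39, 39, 42, 41]
t=23: [82, 82, 82, 83, 82, 82, 82, 82, 82, 82, 82, 82, 83, 82]
t=24: [42, 42, 41, 39, 42, 41, 41, 42, 42, 42, 42, 42, 39, 42]
t=25: [83, 83, 82, 82, 83, 82, 82, 83, 83, 83, 83, 83, 82, 83]
t=26: [39, 39, 41, 42, 39, 41, 41, 39, 39, 39, 39, 39, 42, 39]
t=27: [82, 82, 82, 83, 82, 82, 82, 82, 82, 82, 82, 82, 83, 82]

Answer: [42, 42, 41, 39, 42, 41, 41, 42, 42, 42, 42, 42, 39, 42]
Key observation: The state at step 23, [82, 82, 82, 83, 82, 82, 82, 82, 82, 82, 82, 82, 83, 82], reappears at step 27: the system is in a cycle of period 4 from step 23 on.  Therefore the state at step 300 equals the state at step 23 + ((300 - 23) mod 4) = 24, which is [42, 42, 41, 39, 42, 41, 41, 42, 42, 42, 42, 42, 39, 42].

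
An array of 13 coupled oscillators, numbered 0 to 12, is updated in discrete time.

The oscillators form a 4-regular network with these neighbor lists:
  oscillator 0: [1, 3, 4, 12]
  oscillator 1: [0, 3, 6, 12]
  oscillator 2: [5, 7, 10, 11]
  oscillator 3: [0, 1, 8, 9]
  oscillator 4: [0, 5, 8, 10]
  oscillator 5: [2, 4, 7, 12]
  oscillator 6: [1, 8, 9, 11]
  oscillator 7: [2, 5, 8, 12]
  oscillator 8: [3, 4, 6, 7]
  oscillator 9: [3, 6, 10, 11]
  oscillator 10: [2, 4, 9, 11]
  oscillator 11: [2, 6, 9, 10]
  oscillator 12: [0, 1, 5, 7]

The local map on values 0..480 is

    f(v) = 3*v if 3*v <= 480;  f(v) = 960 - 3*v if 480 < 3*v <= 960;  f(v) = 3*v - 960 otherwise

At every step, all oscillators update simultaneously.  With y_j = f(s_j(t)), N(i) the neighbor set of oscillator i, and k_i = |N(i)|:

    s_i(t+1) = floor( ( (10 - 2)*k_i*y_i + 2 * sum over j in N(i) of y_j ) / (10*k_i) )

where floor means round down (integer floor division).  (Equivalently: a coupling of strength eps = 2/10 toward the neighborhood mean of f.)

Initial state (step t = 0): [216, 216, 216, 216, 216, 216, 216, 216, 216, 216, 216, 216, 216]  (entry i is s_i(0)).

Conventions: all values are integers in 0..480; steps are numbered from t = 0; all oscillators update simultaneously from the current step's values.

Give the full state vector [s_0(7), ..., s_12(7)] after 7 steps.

Simulating step by step:
t=0: [216, 216, 216, 216, 216, 216, 216, 216, 216, 216, 216, 216, 216]
t=1: [312, 312, 312, 312, 312, 312, 312, 312, 312, 312, 312, 312, 312]
t=2: [24, 24, 24, 24, 24, 24, 24, 24, 24, 24, 24, 24, 24]
t=3: [72, 72, 72, 72, 72, 72, 72, 72, 72, 72, 72, 72, 72]
t=4: [216, 216, 216, 216, 216, 216, 216, 216, 216, 216, 216, 216, 216]
t=5: [312, 312, 312, 312, 312, 312, 312, 312, 312, 312, 312, 312, 312]
t=6: [24, 24, 24, 24, 24, 24, 24, 24, 24, 24, 24, 24, 24]
t=7: [72, 72, 72, 72, 72, 72, 72, 72, 72, 72, 72, 72, 72]

Answer: [72, 72, 72, 72, 72, 72, 72, 72, 72, 72, 72, 72, 72]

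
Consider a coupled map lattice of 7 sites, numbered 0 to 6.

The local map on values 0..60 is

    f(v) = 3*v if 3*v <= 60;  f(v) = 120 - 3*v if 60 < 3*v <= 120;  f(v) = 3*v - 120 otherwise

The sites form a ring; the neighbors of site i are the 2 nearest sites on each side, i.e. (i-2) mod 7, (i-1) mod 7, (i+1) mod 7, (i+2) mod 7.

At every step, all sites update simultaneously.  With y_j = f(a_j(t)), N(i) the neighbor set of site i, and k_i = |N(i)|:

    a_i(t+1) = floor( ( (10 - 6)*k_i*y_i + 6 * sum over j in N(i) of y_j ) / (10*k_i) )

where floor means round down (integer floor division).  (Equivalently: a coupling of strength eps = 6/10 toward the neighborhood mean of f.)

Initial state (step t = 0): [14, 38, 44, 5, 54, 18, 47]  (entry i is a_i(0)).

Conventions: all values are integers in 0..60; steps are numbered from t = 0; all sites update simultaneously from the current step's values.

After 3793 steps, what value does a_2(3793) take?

Answer: a_2(3793) = 56
Key observation: The state at step 19, [20, 20, 20, 19, 20, 19, 20], reappears at step 23: the system is in a cycle of period 4 from step 19 on.  Therefore the state at step 3793 equals the state at step 19 + ((3793 - 19) mod 4) = 21, which is [56, 56, 56, 55, 56, 55, 56].

Derivation:
t=0: [14, 38, 44, 5, 54, 18, 47]
t=1: [30, 15, 20, 23, 32, 39, 30]
t=2: [32, 43, 46, 40, 31, 21, 27]
t=3: [28, 15, 16, 16, 27, 36, 33]
t=4: [33, 40, 44, 40, 34, 26, 28]
t=5: [21, 10, 10, 10, 20, 28, 26]
t=6: [43, 35, 38, 35, 44, 42, 44]
t=7: [9, 12, 10, 11, 10, 9, 11]
t=8: [29, 32, 30, 31, 30, 29, 31]
t=9: [30, 27, 29, 28, 29, 30, 28]
t=10: [32, 35, 33, 34, 33, 32, 34]
t=11: [21, 18, 20, 19, 20, 21, 19]
t=12: [57, 56, 58, 57, 58, 57, 57]
t=13: [51, 50, 52, 51, 52, 51, 51]
t=14: [33, 32, 34, 33, 34, 33, 33]
t=15: [21, 21, 19, 20, 19, 20, 21]
t=16: [57, 57, 57, 58, 57, 58, 57]
t=17: [51, 51, 51, 52, 51, 52, 51]
t=18: [33, 33, 33, 34, 33, 34, 33]
t=19: [20, 20, 20, 19, 20, 19, 20]
t=20: [59, 59, 59, 58, 59, 58, 59]
t=21: [56, 56, 56, 55, 56, 55, 56]
t=22: [47, 47, 47, 46, 47, 46, 47]
t=23: [20, 20, 20, 19, 20, 19, 20]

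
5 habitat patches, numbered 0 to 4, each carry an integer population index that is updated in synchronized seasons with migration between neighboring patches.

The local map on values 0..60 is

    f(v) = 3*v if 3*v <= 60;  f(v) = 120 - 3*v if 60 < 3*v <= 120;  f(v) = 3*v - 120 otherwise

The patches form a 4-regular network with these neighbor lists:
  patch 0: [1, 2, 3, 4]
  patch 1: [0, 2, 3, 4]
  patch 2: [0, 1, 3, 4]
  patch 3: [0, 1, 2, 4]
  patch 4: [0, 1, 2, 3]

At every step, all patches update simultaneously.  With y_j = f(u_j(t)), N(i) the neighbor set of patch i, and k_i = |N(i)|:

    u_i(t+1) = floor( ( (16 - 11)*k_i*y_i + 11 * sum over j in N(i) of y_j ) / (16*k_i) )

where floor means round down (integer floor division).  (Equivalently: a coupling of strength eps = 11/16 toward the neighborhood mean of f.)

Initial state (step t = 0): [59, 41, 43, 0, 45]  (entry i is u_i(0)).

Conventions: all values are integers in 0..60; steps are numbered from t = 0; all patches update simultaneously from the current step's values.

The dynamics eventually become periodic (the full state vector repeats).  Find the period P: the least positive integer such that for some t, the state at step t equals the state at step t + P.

Answer: 4
Key observation: The state at step 4, [51, 51, 51, 51, 51], reappears at step 8 — and no state repeats earlier — so the cycle the system enters has period 4.

Derivation:
t=0: [59, 41, 43, 0, 45]
t=1: [22, 14, 15, 14, 16]
t=2: [47, 45, 46, 45, 46]
t=3: [17, 17, 17, 17, 17]
t=4: [51, 51, 51, 51, 51]
t=5: [33, 33, 33, 33, 33]
t=6: [21, 21, 21, 21, 21]
t=7: [57, 57, 57, 57, 57]
t=8: [51, 51, 51, 51, 51]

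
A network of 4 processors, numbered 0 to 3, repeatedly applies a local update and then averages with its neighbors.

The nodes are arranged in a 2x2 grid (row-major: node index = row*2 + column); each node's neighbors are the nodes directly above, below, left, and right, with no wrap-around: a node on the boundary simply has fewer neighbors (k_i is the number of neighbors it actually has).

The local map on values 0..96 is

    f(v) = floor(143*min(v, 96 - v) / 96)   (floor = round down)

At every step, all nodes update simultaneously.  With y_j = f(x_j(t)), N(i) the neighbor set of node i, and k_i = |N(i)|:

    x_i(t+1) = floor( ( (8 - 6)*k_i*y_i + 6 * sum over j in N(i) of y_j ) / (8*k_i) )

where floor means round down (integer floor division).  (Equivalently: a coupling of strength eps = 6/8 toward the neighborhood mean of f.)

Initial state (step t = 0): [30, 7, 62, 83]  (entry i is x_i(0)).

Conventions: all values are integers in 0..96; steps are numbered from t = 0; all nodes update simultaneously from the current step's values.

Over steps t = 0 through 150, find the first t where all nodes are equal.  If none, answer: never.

Answer: 5
Key observation: Synchronization is absorbing here: once all nodes are equal they stay equal, and step 5 is the first all-equal step.

Derivation:
t=0: [30, 7, 62, 83]  (not all equal)
t=1: [33, 26, 36, 27]  (not all equal)
t=2: [46, 42, 46, 44]  (not all equal)
t=3: [65, 65, 66, 65]  (not all equal)
t=4: [45, 46, 45, 45]  (not all equal)
t=5: [67, 67, 67, 67]  (all equal)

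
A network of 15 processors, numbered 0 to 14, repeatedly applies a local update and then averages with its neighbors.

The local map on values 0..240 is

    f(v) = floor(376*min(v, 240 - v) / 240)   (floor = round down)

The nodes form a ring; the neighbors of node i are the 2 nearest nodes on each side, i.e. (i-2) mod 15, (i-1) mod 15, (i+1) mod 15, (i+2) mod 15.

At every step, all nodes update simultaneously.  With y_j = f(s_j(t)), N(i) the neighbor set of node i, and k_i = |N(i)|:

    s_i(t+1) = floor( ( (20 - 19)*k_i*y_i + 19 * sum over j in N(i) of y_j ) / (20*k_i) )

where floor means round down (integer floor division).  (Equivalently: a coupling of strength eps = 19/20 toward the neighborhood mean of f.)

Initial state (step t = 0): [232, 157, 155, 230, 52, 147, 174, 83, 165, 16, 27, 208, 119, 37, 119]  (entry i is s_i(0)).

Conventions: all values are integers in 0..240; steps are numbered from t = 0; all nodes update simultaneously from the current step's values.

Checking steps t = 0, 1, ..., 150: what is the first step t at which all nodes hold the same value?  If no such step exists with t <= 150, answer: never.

Answer: 35
Key observation: Synchronization is absorbing here: once all nodes are equal they stay equal, and step 35 is the first all-equal step.

Derivation:
t=0: [232, 157, 155, 230, 52, 147, 174, 83, 165, 16, 27, 208, 119, 37, 119]  (not all equal)
t=1: [120, 88, 63, 116, 98, 85, 117, 99, 77, 81, 91, 76, 88, 105, 100]  (not all equal)
t=2: [141, 154, 161, 132, 148, 166, 142, 141, 149, 133, 126, 141, 144, 150, 156]  (not all equal)
t=3: [133, 143, 149, 131, 140, 153, 139, 144, 162, 157, 154, 158, 151, 147, 144]  (not all equal)
t=4: [148, 156, 160, 147, 151, 157, 141, 137, 141, 133, 129, 136, 139, 145, 150]  (not all equal)
t=5: [136, 138, 139, 131, 138, 149, 146, 152, 163, 162, 161, 161, 156, 151, 145]  (not all equal)
t=6: [151, 159, 162, 155, 154, 152, 139, 132, 131, 125, 123, 128, 133, 140, 147]  (not all equal)
t=7: [137, 134, 132, 129, 137, 147, 152, 161, 172, 174, 173, 171, 164, 156, 146]  (not all equal)
t=8: [153, 162, 165, 160, 156, 148, 133, 122, 116, 109, 108, 113, 122, 133, 144]  (not all equal)
t=9: [138, 131, 127, 128, 137, 151, 160, 166, 172, 177, 177, 172, 166, 162, 152]  (not all equal)
t=10: [151, 162, 166, 162, 154, 143, 129, 116, 108, 105, 105, 108, 115, 128, 141]  (not all equal)
t=11: [141, 132, 128, 130, 139, 152, 159, 165, 170, 170, 170, 170, 166, 161, 154]  (not all equal)
t=12: [150, 159, 164, 160, 152, 142, 130, 120, 114, 110, 110, 113, 118, 127, 140]  (not all equal)
t=13: [144, 134, 131, 133, 141, 155, 164, 169, 176, 178, 177, 176, 171, 165, 156]  (not all equal)
t=14: [146, 155, 160, 156, 147, 137, 124, 112, 105, 101, 101, 104, 111, 121, 135]  (not all equal)
t=15: [151, 141, 138, 140, 149, 158, 162, 166, 167, 164, 163, 168, 167, 162, 159]  (not all equal)
t=16: [140, 145, 148, 146, 141, 133, 124, 120, 118, 115, 115, 118, 119, 122, 132]  (not all equal)
t=17: [160, 153, 151, 153, 159, 167, 173, 178, 182, 183, 183, 182, 179, 174, 168]  (not all equal)
t=18: [122, 128, 131, 129, 123, 115, 106, 99, 94, 91, 90, 93, 98, 105, 114]  (not all equal)
t=19: [172, 176, 178, 176, 172, 169, 166, 158, 150, 146, 146, 149, 156, 164, 169]  (not all equal)
t=20: [106, 103, 102, 103, 105, 112, 121, 128, 134, 139, 140, 136, 129, 122, 113]  (not all equal)
t=21: [170, 165, 162, 164, 169, 171, 170, 171, 168, 164, 164, 167, 169, 170, 171]  (not all equal)
t=22: [113, 114, 114, 114, 114, 111, 109, 111, 113, 113, 114, 114, 112, 110, 111]  (not all equal)
t=23: [175, 176, 177, 176, 174, 174, 174, 174, 174, 176, 176, 175, 175, 175, 175]  (not all equal)
t=24: [100, 100, 100, 100, 101, 102, 103, 102, 101, 101, 101, 100, 100, 101, 100]  (not all equal)
t=25: [156, 156, 156, 157, 158, 158, 158, 159, 158, 157, 157, 157, 156, 156, 156]  (not all equal)
t=26: [131, 130, 130, 129, 129, 128, 127, 128, 128, 128, 129, 130, 130, 130, 131]  (not all equal)
t=27: [171, 171, 172, 173, 174, 174, 174, 175, 175, 173, 173, 172, 171, 171, 171]  (not all equal)
t=28: [107, 106, 105, 104, 103, 102, 102, 102, 102, 103, 104, 106, 106, 107, 108]  (not all equal)
t=29: [166, 165, 164, 162, 161, 160, 159, 159, 160, 161, 162, 164, 166, 167, 166]  (not all equal)
t=30: [116, 117, 119, 121, 123, 124, 124, 124, 124, 123, 120, 118, 117, 115, 115]  (not all equal)
t=31: [182, 183, 183, 183, 183, 182, 181, 181, 183, 183, 183, 183, 183, 181, 181]  (not all equal)
t=32: [90, 89, 89, 89, 89, 90, 90, 90, 90, 89, 89, 89, 90, 90, 90]  (not all equal)
t=33: [140, 139, 139, 139, 139, 140, 140, 140, 140, 139, 139, 139, 140, 140, 140]  (not all equal)
t=34: [156, 157, 157, 157, 157, 156, 156, 156, 156, 157, 157, 157, 156, 156, 156]  (not all equal)
t=35: [130, 130, 130, 130, 130, 130, 130, 130, 130, 130, 130, 130, 130, 130, 130]  (all equal)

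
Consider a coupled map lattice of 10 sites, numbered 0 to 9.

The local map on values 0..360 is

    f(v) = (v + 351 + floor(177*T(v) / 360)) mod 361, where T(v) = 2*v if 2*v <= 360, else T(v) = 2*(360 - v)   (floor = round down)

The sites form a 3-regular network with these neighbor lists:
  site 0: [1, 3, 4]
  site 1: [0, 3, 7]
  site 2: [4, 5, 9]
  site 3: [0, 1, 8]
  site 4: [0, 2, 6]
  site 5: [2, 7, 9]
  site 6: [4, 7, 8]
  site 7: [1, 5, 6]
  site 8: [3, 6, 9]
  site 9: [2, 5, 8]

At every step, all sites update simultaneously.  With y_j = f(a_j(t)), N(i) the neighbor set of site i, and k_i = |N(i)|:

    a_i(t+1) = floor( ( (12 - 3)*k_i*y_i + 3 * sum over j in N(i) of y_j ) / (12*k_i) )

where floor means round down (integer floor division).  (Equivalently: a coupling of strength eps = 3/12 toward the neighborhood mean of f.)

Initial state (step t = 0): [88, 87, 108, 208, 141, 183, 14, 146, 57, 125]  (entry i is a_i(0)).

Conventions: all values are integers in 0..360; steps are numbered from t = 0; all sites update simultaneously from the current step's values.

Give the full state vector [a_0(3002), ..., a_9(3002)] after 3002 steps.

Answer: [349, 349, 349, 349, 349, 349, 349, 349, 349, 349]
Key observation: The state at step 4, [349, 349, 349, 349, 349, 349, 349, 349, 349, 349], reappears at step 5: the system is in a cycle of period 1 from step 4 on.  Therefore the state at step 3002 equals the state at step 4 + ((3002 - 4) mod 1) = 4, which is [349, 349, 349, 349, 349, 349, 349, 349, 349, 349].

Derivation:
t=0: [88, 87, 108, 208, 141, 183, 14, 146, 57, 125]
t=1: [187, 187, 224, 296, 233, 320, 67, 253, 127, 232]
t=2: [347, 347, 347, 338, 328, 348, 169, 329, 248, 338]
t=3: [349, 349, 349, 348, 347, 349, 330, 347, 346, 348]
t=4: [349, 349, 349, 349, 349, 349, 349, 349, 349, 349]
t=5: [349, 349, 349, 349, 349, 349, 349, 349, 349, 349]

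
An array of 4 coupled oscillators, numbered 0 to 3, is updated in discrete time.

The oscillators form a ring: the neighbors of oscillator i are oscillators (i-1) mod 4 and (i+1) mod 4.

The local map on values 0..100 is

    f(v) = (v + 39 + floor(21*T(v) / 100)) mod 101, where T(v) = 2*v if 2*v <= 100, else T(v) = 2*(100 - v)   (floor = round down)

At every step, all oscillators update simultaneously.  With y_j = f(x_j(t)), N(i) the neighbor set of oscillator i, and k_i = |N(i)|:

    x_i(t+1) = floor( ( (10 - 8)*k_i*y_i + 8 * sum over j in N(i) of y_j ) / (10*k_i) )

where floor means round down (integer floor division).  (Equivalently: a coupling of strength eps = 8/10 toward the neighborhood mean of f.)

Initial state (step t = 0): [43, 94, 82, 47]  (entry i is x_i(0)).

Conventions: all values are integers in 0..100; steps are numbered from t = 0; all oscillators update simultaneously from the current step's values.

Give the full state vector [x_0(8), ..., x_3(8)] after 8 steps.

Simulating step by step:
t=0: [43, 94, 82, 47]
t=1: [35, 57, 20, 51]
t=2: [26, 64, 22, 63]
t=3: [28, 61, 27, 61]
t=4: [27, 65, 27, 65]
t=5: [29, 65, 29, 65]
t=6: [29, 67, 29, 67]
t=7: [30, 67, 30, 67]
t=8: [30, 68, 30, 68]

Answer: [30, 68, 30, 68]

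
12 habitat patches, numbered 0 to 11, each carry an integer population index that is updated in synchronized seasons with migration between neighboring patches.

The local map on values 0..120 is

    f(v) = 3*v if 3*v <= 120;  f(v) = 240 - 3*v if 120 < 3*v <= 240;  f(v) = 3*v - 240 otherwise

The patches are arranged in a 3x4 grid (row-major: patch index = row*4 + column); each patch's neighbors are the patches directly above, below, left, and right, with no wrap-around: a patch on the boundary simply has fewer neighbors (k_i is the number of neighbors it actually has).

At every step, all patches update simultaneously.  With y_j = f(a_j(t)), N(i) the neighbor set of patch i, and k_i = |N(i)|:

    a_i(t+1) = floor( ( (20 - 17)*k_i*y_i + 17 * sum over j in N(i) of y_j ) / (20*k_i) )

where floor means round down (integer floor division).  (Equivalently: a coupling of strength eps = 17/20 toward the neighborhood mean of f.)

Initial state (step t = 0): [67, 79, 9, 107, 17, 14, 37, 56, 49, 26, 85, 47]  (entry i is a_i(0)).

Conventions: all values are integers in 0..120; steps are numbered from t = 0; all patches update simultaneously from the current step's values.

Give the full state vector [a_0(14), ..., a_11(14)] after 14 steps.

Simulating step by step:
t=0: [67, 79, 9, 107, 17, 14, 37, 56, 49, 26, 85, 47]
t=1: [28, 31, 59, 54, 56, 57, 49, 93, 68, 54, 83, 51]
t=2: [82, 75, 84, 55, 64, 81, 52, 78, 69, 44, 74, 33]
t=3: [27, 8, 51, 18, 19, 54, 20, 74, 71, 31, 85, 25]
t=4: [46, 73, 52, 52, 61, 61, 51, 56, 67, 47, 66, 25]
t=5: [48, 72, 67, 78, 64, 64, 67, 80, 72, 53, 80, 59]
t=6: [45, 55, 25, 17, 54, 48, 24, 30, 58, 32, 51, 9]
t=7: [80, 89, 67, 77, 87, 82, 84, 56, 83, 84, 68, 79]
t=8: [20, 16, 19, 48, 7, 16, 34, 17, 15, 16, 13, 46]
t=9: [38, 53, 78, 60, 46, 53, 56, 92, 36, 44, 77, 53]
t=10: [94, 69, 61, 26, 101, 89, 38, 65, 105, 72, 75, 31]
t=11: [47, 40, 72, 55, 50, 53, 47, 87, 48, 36, 67, 39]
t=12: [104, 75, 86, 30, 91, 100, 49, 85, 98, 77, 97, 43]
t=13: [31, 44, 58, 27, 57, 40, 44, 85, 25, 48, 68, 44]
t=14: [89, 95, 94, 46, 91, 98, 66, 86, 81, 79, 93, 37]

Answer: [89, 95, 94, 46, 91, 98, 66, 86, 81, 79, 93, 37]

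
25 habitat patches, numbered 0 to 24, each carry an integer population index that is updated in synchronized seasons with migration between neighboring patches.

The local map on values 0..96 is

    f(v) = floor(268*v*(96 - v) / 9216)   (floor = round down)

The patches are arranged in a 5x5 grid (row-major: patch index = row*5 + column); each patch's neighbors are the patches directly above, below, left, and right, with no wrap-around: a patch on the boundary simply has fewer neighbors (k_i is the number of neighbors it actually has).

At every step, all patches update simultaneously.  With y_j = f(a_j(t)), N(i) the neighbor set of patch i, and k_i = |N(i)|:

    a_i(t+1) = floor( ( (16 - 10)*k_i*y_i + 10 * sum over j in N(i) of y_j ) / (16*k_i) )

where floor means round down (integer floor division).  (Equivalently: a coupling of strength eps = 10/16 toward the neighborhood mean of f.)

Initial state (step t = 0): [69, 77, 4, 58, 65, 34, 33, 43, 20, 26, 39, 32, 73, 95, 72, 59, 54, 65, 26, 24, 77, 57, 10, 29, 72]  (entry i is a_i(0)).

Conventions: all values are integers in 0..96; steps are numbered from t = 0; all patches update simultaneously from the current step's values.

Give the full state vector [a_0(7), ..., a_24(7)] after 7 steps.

Simulating step by step:
t=0: [69, 77, 4, 58, 65, 34, 33, 43, 20, 26, 39, 32, 73, 95, 72, 59, 54, 65, 26, 24, 77, 57, 10, 29, 72]
t=1: [52, 41, 39, 47, 58, 59, 58, 50, 45, 51, 62, 59, 46, 31, 40, 59, 62, 51, 45, 50, 55, 51, 46, 47, 51]
t=2: [64, 64, 65, 65, 65, 63, 64, 65, 64, 65, 62, 63, 64, 62, 63, 62, 63, 65, 64, 65, 64, 64, 66, 66, 66]
t=3: [59, 58, 58, 58, 58, 59, 59, 58, 58, 58, 60, 59, 59, 59, 59, 60, 59, 58, 58, 58, 59, 58, 57, 57, 57]
t=4: [63, 63, 64, 64, 64, 62, 63, 63, 63, 63, 62, 62, 63, 63, 63, 62, 63, 63, 63, 63, 63, 63, 64, 64, 64]
t=5: [60, 59, 59, 59, 59, 60, 60, 59, 59, 59, 61, 60, 60, 60, 60, 60, 60, 59, 59, 59, 60, 59, 59, 59, 59]
t=6: [62, 62, 63, 63, 63, 62, 62, 62, 62, 62, 62, 62, 62, 62, 62, 62, 62, 62, 62, 62, 62, 62, 63, 63, 63]
t=7: [61, 60, 60, 60, 60, 61, 61, 60, 60, 60, 61, 61, 61, 61, 61, 61, 61, 60, 60, 60, 61, 60, 60, 60, 60]

Answer: [61, 60, 60, 60, 60, 61, 61, 60, 60, 60, 61, 61, 61, 61, 61, 61, 61, 60, 60, 60, 61, 60, 60, 60, 60]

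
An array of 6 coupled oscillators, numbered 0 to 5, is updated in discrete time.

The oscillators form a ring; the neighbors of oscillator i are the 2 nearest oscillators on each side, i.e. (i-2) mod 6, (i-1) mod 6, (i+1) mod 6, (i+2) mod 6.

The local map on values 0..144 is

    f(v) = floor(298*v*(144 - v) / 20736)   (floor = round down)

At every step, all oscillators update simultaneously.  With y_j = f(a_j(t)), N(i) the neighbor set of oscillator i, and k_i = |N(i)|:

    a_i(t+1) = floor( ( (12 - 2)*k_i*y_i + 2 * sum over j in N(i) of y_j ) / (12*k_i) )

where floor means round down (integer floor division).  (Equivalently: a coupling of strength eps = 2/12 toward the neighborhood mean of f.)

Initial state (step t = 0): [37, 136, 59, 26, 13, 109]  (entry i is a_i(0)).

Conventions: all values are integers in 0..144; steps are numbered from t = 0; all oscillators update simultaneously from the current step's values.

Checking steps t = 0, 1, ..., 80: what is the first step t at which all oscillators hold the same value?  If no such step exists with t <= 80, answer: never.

Simulating step by step:
t=0: [37, 136, 59, 26, 13, 109]  (not all equal)
t=1: [53, 21, 65, 43, 29, 50]  (not all equal)
t=2: [66, 42, 69, 61, 50, 64]  (not all equal)
t=3: [72, 63, 73, 71, 68, 72]  (not all equal)
t=4: [73, 73, 73, 73, 74, 73]  (not all equal)
t=5: [74, 74, 74, 74, 74, 74]  (all equal)

Answer: 5
Key observation: Synchronization is absorbing here: once all oscillators are equal they stay equal, and step 5 is the first all-equal step.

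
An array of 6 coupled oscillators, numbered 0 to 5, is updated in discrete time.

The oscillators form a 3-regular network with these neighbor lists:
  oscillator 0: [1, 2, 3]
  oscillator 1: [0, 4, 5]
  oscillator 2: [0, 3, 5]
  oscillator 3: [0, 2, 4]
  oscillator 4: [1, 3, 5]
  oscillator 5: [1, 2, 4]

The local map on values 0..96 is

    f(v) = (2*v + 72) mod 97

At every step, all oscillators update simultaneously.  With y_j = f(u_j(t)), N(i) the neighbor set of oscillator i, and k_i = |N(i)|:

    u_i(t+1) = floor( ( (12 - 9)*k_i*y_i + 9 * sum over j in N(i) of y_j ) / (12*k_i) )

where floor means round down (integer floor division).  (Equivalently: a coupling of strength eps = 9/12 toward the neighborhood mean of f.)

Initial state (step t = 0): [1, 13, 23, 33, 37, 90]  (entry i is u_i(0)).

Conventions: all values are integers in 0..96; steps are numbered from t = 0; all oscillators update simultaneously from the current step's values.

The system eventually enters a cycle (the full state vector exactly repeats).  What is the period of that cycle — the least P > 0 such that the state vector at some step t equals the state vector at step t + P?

Simulating step by step:
t=0: [1, 13, 23, 33, 37, 90]
t=1: [34, 45, 48, 46, 37, 32]
t=2: [61, 49, 55, 57, 55, 56]
t=3: [61, 61, 65, 64, 83, 82]
t=4: [3, 21, 14, 14, 23, 23]
t=5: [25, 34, 26, 26, 15, 15]
t=6: [30, 19, 21, 21, 20, 20]
t=7: [20, 19, 21, 21, 15, 15]
t=8: [15, 9, 13, 13, 10, 10]
t=9: [24, 69, 24, 24, 68, 68]
t=10: [21, 16, 20, 20, 16, 16]
t=11: [13, 9, 13, 13, 9, 9]
t=12: [23, 67, 23, 23, 67, 67]
t=13: [18, 14, 18, 18, 14, 14]
t=14: [9, 5, 9, 9, 5, 5]
t=15: [88, 84, 88, 88, 84, 84]
t=16: [52, 48, 52, 52, 48, 48]
t=17: [77, 73, 77, 77, 73, 73]
t=18: [30, 26, 30, 30, 26, 26]
t=19: [33, 29, 33, 33, 29, 29]
t=20: [39, 35, 39, 39, 35, 35]
t=21: [51, 47, 51, 51, 47, 47]
t=22: [75, 71, 75, 75, 71, 71]
t=23: [26, 22, 26, 26, 22, 22]
t=24: [25, 21, 25, 25, 21, 21]
t=25: [23, 19, 23, 23, 19, 19]
t=26: [19, 15, 19, 19, 15, 15]
t=27: [11, 7, 11, 11, 7, 7]
t=28: [92, 88, 92, 92, 88, 88]
t=29: [60, 56, 60, 60, 56, 56]
t=30: [93, 89, 93, 93, 89, 89]
t=31: [62, 58, 62, 62, 58, 58]
t=32: [24, 68, 24, 24, 68, 68]
t=33: [20, 16, 20, 20, 16, 16]
t=34: [13, 9, 13, 13, 9, 9]

Answer: 23
Key observation: The state at step 11, [13, 9, 13, 13, 9, 9], reappears at step 34 — and no state repeats earlier — so the cycle the system enters has period 23.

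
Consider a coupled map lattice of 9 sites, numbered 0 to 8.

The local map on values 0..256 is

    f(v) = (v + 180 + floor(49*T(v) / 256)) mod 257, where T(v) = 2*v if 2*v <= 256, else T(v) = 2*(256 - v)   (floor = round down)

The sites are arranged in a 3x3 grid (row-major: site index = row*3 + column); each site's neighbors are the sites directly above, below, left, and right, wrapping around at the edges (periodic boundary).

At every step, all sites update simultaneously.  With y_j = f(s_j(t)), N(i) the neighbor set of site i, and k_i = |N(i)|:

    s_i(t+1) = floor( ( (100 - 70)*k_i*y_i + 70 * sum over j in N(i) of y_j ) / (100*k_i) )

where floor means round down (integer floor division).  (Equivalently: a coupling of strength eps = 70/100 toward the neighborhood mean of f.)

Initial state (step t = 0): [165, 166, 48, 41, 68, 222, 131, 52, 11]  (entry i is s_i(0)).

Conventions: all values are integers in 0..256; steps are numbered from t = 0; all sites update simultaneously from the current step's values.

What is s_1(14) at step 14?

Simulating step by step:
t=0: [165, 166, 48, 41, 68, 222, 131, 52, 11]
t=1: [160, 148, 178, 140, 139, 168, 171, 151, 190]
t=2: [118, 115, 125, 115, 111, 121, 121, 118, 127]
t=3: [86, 84, 90, 84, 82, 88, 88, 86, 92]
t=4: [41, 40, 44, 40, 39, 43, 43, 41, 45]
t=5: [236, 235, 238, 236, 235, 237, 237, 236, 239]
t=6: [166, 166, 166, 166, 166, 166, 166, 166, 167]
t=7: [123, 123, 123, 123, 123, 123, 123, 123, 123]
t=8: [93, 93, 93, 93, 93, 93, 93, 93, 93]
t=9: [51, 51, 51, 51, 51, 51, 51, 51, 51]
t=10: [250, 250, 250, 250, 250, 250, 250, 250, 250]
t=11: [175, 175, 175, 175, 175, 175, 175, 175, 175]
t=12: [129, 129, 129, 129, 129, 129, 129, 129, 129]
t=13: [100, 100, 100, 100, 100, 100, 100, 100, 100]
t=14: [61, 61, 61, 61, 61, 61, 61, 61, 61]

Answer: s_1(14) = 61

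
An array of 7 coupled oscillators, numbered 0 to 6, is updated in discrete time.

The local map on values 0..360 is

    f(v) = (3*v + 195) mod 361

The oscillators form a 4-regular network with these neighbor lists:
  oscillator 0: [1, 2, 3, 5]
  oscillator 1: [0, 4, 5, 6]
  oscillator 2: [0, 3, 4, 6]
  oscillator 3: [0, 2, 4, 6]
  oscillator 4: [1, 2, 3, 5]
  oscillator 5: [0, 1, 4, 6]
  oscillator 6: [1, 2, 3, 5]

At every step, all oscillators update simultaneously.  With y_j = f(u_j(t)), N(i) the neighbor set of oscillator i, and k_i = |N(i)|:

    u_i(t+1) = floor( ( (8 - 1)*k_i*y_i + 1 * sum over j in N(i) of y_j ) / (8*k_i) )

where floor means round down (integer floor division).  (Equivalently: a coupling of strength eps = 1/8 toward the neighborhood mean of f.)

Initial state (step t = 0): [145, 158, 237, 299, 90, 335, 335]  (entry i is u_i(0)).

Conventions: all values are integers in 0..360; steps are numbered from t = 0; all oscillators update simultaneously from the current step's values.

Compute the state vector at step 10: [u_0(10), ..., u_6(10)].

Answer: [257, 190, 301, 74, 134, 279, 170]

Derivation:
t=0: [145, 158, 237, 299, 90, 335, 335]
t=1: [254, 288, 176, 28, 110, 127, 121]
t=2: [231, 320, 28, 262, 169, 217, 198]
t=3: [168, 84, 270, 253, 321, 128, 81]
t=4: [321, 97, 270, 227, 91, 208, 92]
t=5: [86, 121, 261, 152, 114, 97, 116]
t=6: [107, 190, 247, 275, 181, 129, 186]
t=7: [159, 50, 202, 273, 38, 201, 51]
t=8: [296, 334, 108, 288, 295, 107, 329]
t=9: [23, 118, 163, 314, 337, 153, 110]
t=10: [257, 190, 301, 74, 134, 279, 170]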